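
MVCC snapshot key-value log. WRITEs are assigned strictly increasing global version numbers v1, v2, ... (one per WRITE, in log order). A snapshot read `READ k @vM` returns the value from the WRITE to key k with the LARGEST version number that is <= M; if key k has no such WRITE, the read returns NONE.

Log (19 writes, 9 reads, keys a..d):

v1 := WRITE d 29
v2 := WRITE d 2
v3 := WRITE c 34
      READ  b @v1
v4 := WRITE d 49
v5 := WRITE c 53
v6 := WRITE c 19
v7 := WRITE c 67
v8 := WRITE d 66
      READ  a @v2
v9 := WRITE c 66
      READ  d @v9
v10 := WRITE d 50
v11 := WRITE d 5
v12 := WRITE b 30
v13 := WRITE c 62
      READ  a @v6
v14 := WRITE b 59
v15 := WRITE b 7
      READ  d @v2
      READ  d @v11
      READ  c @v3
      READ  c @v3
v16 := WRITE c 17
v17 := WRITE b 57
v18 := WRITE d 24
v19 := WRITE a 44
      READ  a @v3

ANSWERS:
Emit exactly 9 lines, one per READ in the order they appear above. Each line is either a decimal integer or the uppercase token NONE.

v1: WRITE d=29  (d history now [(1, 29)])
v2: WRITE d=2  (d history now [(1, 29), (2, 2)])
v3: WRITE c=34  (c history now [(3, 34)])
READ b @v1: history=[] -> no version <= 1 -> NONE
v4: WRITE d=49  (d history now [(1, 29), (2, 2), (4, 49)])
v5: WRITE c=53  (c history now [(3, 34), (5, 53)])
v6: WRITE c=19  (c history now [(3, 34), (5, 53), (6, 19)])
v7: WRITE c=67  (c history now [(3, 34), (5, 53), (6, 19), (7, 67)])
v8: WRITE d=66  (d history now [(1, 29), (2, 2), (4, 49), (8, 66)])
READ a @v2: history=[] -> no version <= 2 -> NONE
v9: WRITE c=66  (c history now [(3, 34), (5, 53), (6, 19), (7, 67), (9, 66)])
READ d @v9: history=[(1, 29), (2, 2), (4, 49), (8, 66)] -> pick v8 -> 66
v10: WRITE d=50  (d history now [(1, 29), (2, 2), (4, 49), (8, 66), (10, 50)])
v11: WRITE d=5  (d history now [(1, 29), (2, 2), (4, 49), (8, 66), (10, 50), (11, 5)])
v12: WRITE b=30  (b history now [(12, 30)])
v13: WRITE c=62  (c history now [(3, 34), (5, 53), (6, 19), (7, 67), (9, 66), (13, 62)])
READ a @v6: history=[] -> no version <= 6 -> NONE
v14: WRITE b=59  (b history now [(12, 30), (14, 59)])
v15: WRITE b=7  (b history now [(12, 30), (14, 59), (15, 7)])
READ d @v2: history=[(1, 29), (2, 2), (4, 49), (8, 66), (10, 50), (11, 5)] -> pick v2 -> 2
READ d @v11: history=[(1, 29), (2, 2), (4, 49), (8, 66), (10, 50), (11, 5)] -> pick v11 -> 5
READ c @v3: history=[(3, 34), (5, 53), (6, 19), (7, 67), (9, 66), (13, 62)] -> pick v3 -> 34
READ c @v3: history=[(3, 34), (5, 53), (6, 19), (7, 67), (9, 66), (13, 62)] -> pick v3 -> 34
v16: WRITE c=17  (c history now [(3, 34), (5, 53), (6, 19), (7, 67), (9, 66), (13, 62), (16, 17)])
v17: WRITE b=57  (b history now [(12, 30), (14, 59), (15, 7), (17, 57)])
v18: WRITE d=24  (d history now [(1, 29), (2, 2), (4, 49), (8, 66), (10, 50), (11, 5), (18, 24)])
v19: WRITE a=44  (a history now [(19, 44)])
READ a @v3: history=[(19, 44)] -> no version <= 3 -> NONE

Answer: NONE
NONE
66
NONE
2
5
34
34
NONE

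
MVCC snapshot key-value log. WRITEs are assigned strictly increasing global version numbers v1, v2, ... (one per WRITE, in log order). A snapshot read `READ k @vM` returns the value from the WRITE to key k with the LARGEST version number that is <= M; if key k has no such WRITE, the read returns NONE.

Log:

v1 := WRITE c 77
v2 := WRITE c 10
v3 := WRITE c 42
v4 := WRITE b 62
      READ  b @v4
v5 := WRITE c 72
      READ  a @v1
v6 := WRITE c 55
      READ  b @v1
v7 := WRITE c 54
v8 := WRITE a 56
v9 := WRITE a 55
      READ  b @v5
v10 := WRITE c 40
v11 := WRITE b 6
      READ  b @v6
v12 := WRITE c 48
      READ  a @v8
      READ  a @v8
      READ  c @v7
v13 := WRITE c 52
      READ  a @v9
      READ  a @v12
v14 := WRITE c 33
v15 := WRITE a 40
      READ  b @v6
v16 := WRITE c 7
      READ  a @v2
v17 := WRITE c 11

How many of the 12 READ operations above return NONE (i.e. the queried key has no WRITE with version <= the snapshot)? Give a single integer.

Answer: 3

Derivation:
v1: WRITE c=77  (c history now [(1, 77)])
v2: WRITE c=10  (c history now [(1, 77), (2, 10)])
v3: WRITE c=42  (c history now [(1, 77), (2, 10), (3, 42)])
v4: WRITE b=62  (b history now [(4, 62)])
READ b @v4: history=[(4, 62)] -> pick v4 -> 62
v5: WRITE c=72  (c history now [(1, 77), (2, 10), (3, 42), (5, 72)])
READ a @v1: history=[] -> no version <= 1 -> NONE
v6: WRITE c=55  (c history now [(1, 77), (2, 10), (3, 42), (5, 72), (6, 55)])
READ b @v1: history=[(4, 62)] -> no version <= 1 -> NONE
v7: WRITE c=54  (c history now [(1, 77), (2, 10), (3, 42), (5, 72), (6, 55), (7, 54)])
v8: WRITE a=56  (a history now [(8, 56)])
v9: WRITE a=55  (a history now [(8, 56), (9, 55)])
READ b @v5: history=[(4, 62)] -> pick v4 -> 62
v10: WRITE c=40  (c history now [(1, 77), (2, 10), (3, 42), (5, 72), (6, 55), (7, 54), (10, 40)])
v11: WRITE b=6  (b history now [(4, 62), (11, 6)])
READ b @v6: history=[(4, 62), (11, 6)] -> pick v4 -> 62
v12: WRITE c=48  (c history now [(1, 77), (2, 10), (3, 42), (5, 72), (6, 55), (7, 54), (10, 40), (12, 48)])
READ a @v8: history=[(8, 56), (9, 55)] -> pick v8 -> 56
READ a @v8: history=[(8, 56), (9, 55)] -> pick v8 -> 56
READ c @v7: history=[(1, 77), (2, 10), (3, 42), (5, 72), (6, 55), (7, 54), (10, 40), (12, 48)] -> pick v7 -> 54
v13: WRITE c=52  (c history now [(1, 77), (2, 10), (3, 42), (5, 72), (6, 55), (7, 54), (10, 40), (12, 48), (13, 52)])
READ a @v9: history=[(8, 56), (9, 55)] -> pick v9 -> 55
READ a @v12: history=[(8, 56), (9, 55)] -> pick v9 -> 55
v14: WRITE c=33  (c history now [(1, 77), (2, 10), (3, 42), (5, 72), (6, 55), (7, 54), (10, 40), (12, 48), (13, 52), (14, 33)])
v15: WRITE a=40  (a history now [(8, 56), (9, 55), (15, 40)])
READ b @v6: history=[(4, 62), (11, 6)] -> pick v4 -> 62
v16: WRITE c=7  (c history now [(1, 77), (2, 10), (3, 42), (5, 72), (6, 55), (7, 54), (10, 40), (12, 48), (13, 52), (14, 33), (16, 7)])
READ a @v2: history=[(8, 56), (9, 55), (15, 40)] -> no version <= 2 -> NONE
v17: WRITE c=11  (c history now [(1, 77), (2, 10), (3, 42), (5, 72), (6, 55), (7, 54), (10, 40), (12, 48), (13, 52), (14, 33), (16, 7), (17, 11)])
Read results in order: ['62', 'NONE', 'NONE', '62', '62', '56', '56', '54', '55', '55', '62', 'NONE']
NONE count = 3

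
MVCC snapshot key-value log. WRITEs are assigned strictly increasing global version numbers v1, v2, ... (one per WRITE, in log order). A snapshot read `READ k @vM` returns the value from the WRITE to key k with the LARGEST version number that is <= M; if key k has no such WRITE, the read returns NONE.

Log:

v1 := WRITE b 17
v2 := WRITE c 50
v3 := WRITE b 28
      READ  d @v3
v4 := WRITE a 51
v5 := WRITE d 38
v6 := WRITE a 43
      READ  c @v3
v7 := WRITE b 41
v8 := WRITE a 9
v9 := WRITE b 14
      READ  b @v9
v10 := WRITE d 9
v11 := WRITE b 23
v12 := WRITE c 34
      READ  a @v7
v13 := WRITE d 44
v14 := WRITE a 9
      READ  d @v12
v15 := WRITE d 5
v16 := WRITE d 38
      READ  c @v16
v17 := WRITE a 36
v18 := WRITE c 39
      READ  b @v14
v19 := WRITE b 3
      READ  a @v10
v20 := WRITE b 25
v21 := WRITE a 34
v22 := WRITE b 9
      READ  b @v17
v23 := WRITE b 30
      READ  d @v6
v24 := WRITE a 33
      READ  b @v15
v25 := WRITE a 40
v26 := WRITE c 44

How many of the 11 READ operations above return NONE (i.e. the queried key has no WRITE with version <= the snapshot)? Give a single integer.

Answer: 1

Derivation:
v1: WRITE b=17  (b history now [(1, 17)])
v2: WRITE c=50  (c history now [(2, 50)])
v3: WRITE b=28  (b history now [(1, 17), (3, 28)])
READ d @v3: history=[] -> no version <= 3 -> NONE
v4: WRITE a=51  (a history now [(4, 51)])
v5: WRITE d=38  (d history now [(5, 38)])
v6: WRITE a=43  (a history now [(4, 51), (6, 43)])
READ c @v3: history=[(2, 50)] -> pick v2 -> 50
v7: WRITE b=41  (b history now [(1, 17), (3, 28), (7, 41)])
v8: WRITE a=9  (a history now [(4, 51), (6, 43), (8, 9)])
v9: WRITE b=14  (b history now [(1, 17), (3, 28), (7, 41), (9, 14)])
READ b @v9: history=[(1, 17), (3, 28), (7, 41), (9, 14)] -> pick v9 -> 14
v10: WRITE d=9  (d history now [(5, 38), (10, 9)])
v11: WRITE b=23  (b history now [(1, 17), (3, 28), (7, 41), (9, 14), (11, 23)])
v12: WRITE c=34  (c history now [(2, 50), (12, 34)])
READ a @v7: history=[(4, 51), (6, 43), (8, 9)] -> pick v6 -> 43
v13: WRITE d=44  (d history now [(5, 38), (10, 9), (13, 44)])
v14: WRITE a=9  (a history now [(4, 51), (6, 43), (8, 9), (14, 9)])
READ d @v12: history=[(5, 38), (10, 9), (13, 44)] -> pick v10 -> 9
v15: WRITE d=5  (d history now [(5, 38), (10, 9), (13, 44), (15, 5)])
v16: WRITE d=38  (d history now [(5, 38), (10, 9), (13, 44), (15, 5), (16, 38)])
READ c @v16: history=[(2, 50), (12, 34)] -> pick v12 -> 34
v17: WRITE a=36  (a history now [(4, 51), (6, 43), (8, 9), (14, 9), (17, 36)])
v18: WRITE c=39  (c history now [(2, 50), (12, 34), (18, 39)])
READ b @v14: history=[(1, 17), (3, 28), (7, 41), (9, 14), (11, 23)] -> pick v11 -> 23
v19: WRITE b=3  (b history now [(1, 17), (3, 28), (7, 41), (9, 14), (11, 23), (19, 3)])
READ a @v10: history=[(4, 51), (6, 43), (8, 9), (14, 9), (17, 36)] -> pick v8 -> 9
v20: WRITE b=25  (b history now [(1, 17), (3, 28), (7, 41), (9, 14), (11, 23), (19, 3), (20, 25)])
v21: WRITE a=34  (a history now [(4, 51), (6, 43), (8, 9), (14, 9), (17, 36), (21, 34)])
v22: WRITE b=9  (b history now [(1, 17), (3, 28), (7, 41), (9, 14), (11, 23), (19, 3), (20, 25), (22, 9)])
READ b @v17: history=[(1, 17), (3, 28), (7, 41), (9, 14), (11, 23), (19, 3), (20, 25), (22, 9)] -> pick v11 -> 23
v23: WRITE b=30  (b history now [(1, 17), (3, 28), (7, 41), (9, 14), (11, 23), (19, 3), (20, 25), (22, 9), (23, 30)])
READ d @v6: history=[(5, 38), (10, 9), (13, 44), (15, 5), (16, 38)] -> pick v5 -> 38
v24: WRITE a=33  (a history now [(4, 51), (6, 43), (8, 9), (14, 9), (17, 36), (21, 34), (24, 33)])
READ b @v15: history=[(1, 17), (3, 28), (7, 41), (9, 14), (11, 23), (19, 3), (20, 25), (22, 9), (23, 30)] -> pick v11 -> 23
v25: WRITE a=40  (a history now [(4, 51), (6, 43), (8, 9), (14, 9), (17, 36), (21, 34), (24, 33), (25, 40)])
v26: WRITE c=44  (c history now [(2, 50), (12, 34), (18, 39), (26, 44)])
Read results in order: ['NONE', '50', '14', '43', '9', '34', '23', '9', '23', '38', '23']
NONE count = 1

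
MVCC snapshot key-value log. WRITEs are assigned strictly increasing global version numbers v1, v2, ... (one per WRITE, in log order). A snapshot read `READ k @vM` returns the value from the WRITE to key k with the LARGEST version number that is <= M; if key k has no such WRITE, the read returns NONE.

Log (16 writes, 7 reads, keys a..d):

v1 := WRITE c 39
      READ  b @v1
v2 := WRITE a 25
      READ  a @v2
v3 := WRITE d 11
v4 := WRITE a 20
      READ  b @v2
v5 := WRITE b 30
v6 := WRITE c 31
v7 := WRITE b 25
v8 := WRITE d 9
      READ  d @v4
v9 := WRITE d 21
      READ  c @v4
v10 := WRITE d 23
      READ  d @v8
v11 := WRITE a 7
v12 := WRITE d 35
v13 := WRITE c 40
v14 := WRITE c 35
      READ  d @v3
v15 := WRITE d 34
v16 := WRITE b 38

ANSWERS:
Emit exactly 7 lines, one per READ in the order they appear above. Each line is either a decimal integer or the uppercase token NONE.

Answer: NONE
25
NONE
11
39
9
11

Derivation:
v1: WRITE c=39  (c history now [(1, 39)])
READ b @v1: history=[] -> no version <= 1 -> NONE
v2: WRITE a=25  (a history now [(2, 25)])
READ a @v2: history=[(2, 25)] -> pick v2 -> 25
v3: WRITE d=11  (d history now [(3, 11)])
v4: WRITE a=20  (a history now [(2, 25), (4, 20)])
READ b @v2: history=[] -> no version <= 2 -> NONE
v5: WRITE b=30  (b history now [(5, 30)])
v6: WRITE c=31  (c history now [(1, 39), (6, 31)])
v7: WRITE b=25  (b history now [(5, 30), (7, 25)])
v8: WRITE d=9  (d history now [(3, 11), (8, 9)])
READ d @v4: history=[(3, 11), (8, 9)] -> pick v3 -> 11
v9: WRITE d=21  (d history now [(3, 11), (8, 9), (9, 21)])
READ c @v4: history=[(1, 39), (6, 31)] -> pick v1 -> 39
v10: WRITE d=23  (d history now [(3, 11), (8, 9), (9, 21), (10, 23)])
READ d @v8: history=[(3, 11), (8, 9), (9, 21), (10, 23)] -> pick v8 -> 9
v11: WRITE a=7  (a history now [(2, 25), (4, 20), (11, 7)])
v12: WRITE d=35  (d history now [(3, 11), (8, 9), (9, 21), (10, 23), (12, 35)])
v13: WRITE c=40  (c history now [(1, 39), (6, 31), (13, 40)])
v14: WRITE c=35  (c history now [(1, 39), (6, 31), (13, 40), (14, 35)])
READ d @v3: history=[(3, 11), (8, 9), (9, 21), (10, 23), (12, 35)] -> pick v3 -> 11
v15: WRITE d=34  (d history now [(3, 11), (8, 9), (9, 21), (10, 23), (12, 35), (15, 34)])
v16: WRITE b=38  (b history now [(5, 30), (7, 25), (16, 38)])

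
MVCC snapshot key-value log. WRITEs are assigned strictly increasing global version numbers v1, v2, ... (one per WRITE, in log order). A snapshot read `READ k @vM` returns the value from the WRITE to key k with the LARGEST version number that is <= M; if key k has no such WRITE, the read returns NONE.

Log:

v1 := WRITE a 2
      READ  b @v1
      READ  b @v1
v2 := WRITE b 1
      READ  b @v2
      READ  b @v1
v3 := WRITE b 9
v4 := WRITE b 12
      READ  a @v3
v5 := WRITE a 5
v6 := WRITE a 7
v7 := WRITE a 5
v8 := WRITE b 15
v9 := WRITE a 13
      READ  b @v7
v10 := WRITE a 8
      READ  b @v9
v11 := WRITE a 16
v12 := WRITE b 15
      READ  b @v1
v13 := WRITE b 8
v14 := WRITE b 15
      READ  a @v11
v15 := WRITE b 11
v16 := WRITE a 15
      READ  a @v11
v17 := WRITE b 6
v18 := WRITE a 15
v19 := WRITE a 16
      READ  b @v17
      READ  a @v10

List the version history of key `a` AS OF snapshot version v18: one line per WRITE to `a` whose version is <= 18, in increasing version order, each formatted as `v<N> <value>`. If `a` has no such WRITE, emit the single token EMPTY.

Answer: v1 2
v5 5
v6 7
v7 5
v9 13
v10 8
v11 16
v16 15
v18 15

Derivation:
Scan writes for key=a with version <= 18:
  v1 WRITE a 2 -> keep
  v2 WRITE b 1 -> skip
  v3 WRITE b 9 -> skip
  v4 WRITE b 12 -> skip
  v5 WRITE a 5 -> keep
  v6 WRITE a 7 -> keep
  v7 WRITE a 5 -> keep
  v8 WRITE b 15 -> skip
  v9 WRITE a 13 -> keep
  v10 WRITE a 8 -> keep
  v11 WRITE a 16 -> keep
  v12 WRITE b 15 -> skip
  v13 WRITE b 8 -> skip
  v14 WRITE b 15 -> skip
  v15 WRITE b 11 -> skip
  v16 WRITE a 15 -> keep
  v17 WRITE b 6 -> skip
  v18 WRITE a 15 -> keep
  v19 WRITE a 16 -> drop (> snap)
Collected: [(1, 2), (5, 5), (6, 7), (7, 5), (9, 13), (10, 8), (11, 16), (16, 15), (18, 15)]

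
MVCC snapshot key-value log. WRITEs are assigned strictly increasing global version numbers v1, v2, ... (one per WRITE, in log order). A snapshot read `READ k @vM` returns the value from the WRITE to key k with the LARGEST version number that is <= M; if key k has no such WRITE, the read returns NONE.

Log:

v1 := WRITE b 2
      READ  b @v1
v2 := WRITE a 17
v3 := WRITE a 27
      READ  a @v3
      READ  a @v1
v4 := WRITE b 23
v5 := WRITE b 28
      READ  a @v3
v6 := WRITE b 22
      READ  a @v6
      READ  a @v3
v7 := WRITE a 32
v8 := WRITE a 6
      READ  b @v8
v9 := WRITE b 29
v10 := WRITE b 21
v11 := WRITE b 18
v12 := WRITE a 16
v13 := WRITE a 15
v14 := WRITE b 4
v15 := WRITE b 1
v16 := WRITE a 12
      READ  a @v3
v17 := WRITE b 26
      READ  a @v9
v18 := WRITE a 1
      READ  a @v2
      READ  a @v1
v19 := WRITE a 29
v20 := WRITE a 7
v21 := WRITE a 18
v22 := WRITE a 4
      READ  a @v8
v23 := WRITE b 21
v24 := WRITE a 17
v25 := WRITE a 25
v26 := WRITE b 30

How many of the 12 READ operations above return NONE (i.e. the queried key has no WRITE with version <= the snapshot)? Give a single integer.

v1: WRITE b=2  (b history now [(1, 2)])
READ b @v1: history=[(1, 2)] -> pick v1 -> 2
v2: WRITE a=17  (a history now [(2, 17)])
v3: WRITE a=27  (a history now [(2, 17), (3, 27)])
READ a @v3: history=[(2, 17), (3, 27)] -> pick v3 -> 27
READ a @v1: history=[(2, 17), (3, 27)] -> no version <= 1 -> NONE
v4: WRITE b=23  (b history now [(1, 2), (4, 23)])
v5: WRITE b=28  (b history now [(1, 2), (4, 23), (5, 28)])
READ a @v3: history=[(2, 17), (3, 27)] -> pick v3 -> 27
v6: WRITE b=22  (b history now [(1, 2), (4, 23), (5, 28), (6, 22)])
READ a @v6: history=[(2, 17), (3, 27)] -> pick v3 -> 27
READ a @v3: history=[(2, 17), (3, 27)] -> pick v3 -> 27
v7: WRITE a=32  (a history now [(2, 17), (3, 27), (7, 32)])
v8: WRITE a=6  (a history now [(2, 17), (3, 27), (7, 32), (8, 6)])
READ b @v8: history=[(1, 2), (4, 23), (5, 28), (6, 22)] -> pick v6 -> 22
v9: WRITE b=29  (b history now [(1, 2), (4, 23), (5, 28), (6, 22), (9, 29)])
v10: WRITE b=21  (b history now [(1, 2), (4, 23), (5, 28), (6, 22), (9, 29), (10, 21)])
v11: WRITE b=18  (b history now [(1, 2), (4, 23), (5, 28), (6, 22), (9, 29), (10, 21), (11, 18)])
v12: WRITE a=16  (a history now [(2, 17), (3, 27), (7, 32), (8, 6), (12, 16)])
v13: WRITE a=15  (a history now [(2, 17), (3, 27), (7, 32), (8, 6), (12, 16), (13, 15)])
v14: WRITE b=4  (b history now [(1, 2), (4, 23), (5, 28), (6, 22), (9, 29), (10, 21), (11, 18), (14, 4)])
v15: WRITE b=1  (b history now [(1, 2), (4, 23), (5, 28), (6, 22), (9, 29), (10, 21), (11, 18), (14, 4), (15, 1)])
v16: WRITE a=12  (a history now [(2, 17), (3, 27), (7, 32), (8, 6), (12, 16), (13, 15), (16, 12)])
READ a @v3: history=[(2, 17), (3, 27), (7, 32), (8, 6), (12, 16), (13, 15), (16, 12)] -> pick v3 -> 27
v17: WRITE b=26  (b history now [(1, 2), (4, 23), (5, 28), (6, 22), (9, 29), (10, 21), (11, 18), (14, 4), (15, 1), (17, 26)])
READ a @v9: history=[(2, 17), (3, 27), (7, 32), (8, 6), (12, 16), (13, 15), (16, 12)] -> pick v8 -> 6
v18: WRITE a=1  (a history now [(2, 17), (3, 27), (7, 32), (8, 6), (12, 16), (13, 15), (16, 12), (18, 1)])
READ a @v2: history=[(2, 17), (3, 27), (7, 32), (8, 6), (12, 16), (13, 15), (16, 12), (18, 1)] -> pick v2 -> 17
READ a @v1: history=[(2, 17), (3, 27), (7, 32), (8, 6), (12, 16), (13, 15), (16, 12), (18, 1)] -> no version <= 1 -> NONE
v19: WRITE a=29  (a history now [(2, 17), (3, 27), (7, 32), (8, 6), (12, 16), (13, 15), (16, 12), (18, 1), (19, 29)])
v20: WRITE a=7  (a history now [(2, 17), (3, 27), (7, 32), (8, 6), (12, 16), (13, 15), (16, 12), (18, 1), (19, 29), (20, 7)])
v21: WRITE a=18  (a history now [(2, 17), (3, 27), (7, 32), (8, 6), (12, 16), (13, 15), (16, 12), (18, 1), (19, 29), (20, 7), (21, 18)])
v22: WRITE a=4  (a history now [(2, 17), (3, 27), (7, 32), (8, 6), (12, 16), (13, 15), (16, 12), (18, 1), (19, 29), (20, 7), (21, 18), (22, 4)])
READ a @v8: history=[(2, 17), (3, 27), (7, 32), (8, 6), (12, 16), (13, 15), (16, 12), (18, 1), (19, 29), (20, 7), (21, 18), (22, 4)] -> pick v8 -> 6
v23: WRITE b=21  (b history now [(1, 2), (4, 23), (5, 28), (6, 22), (9, 29), (10, 21), (11, 18), (14, 4), (15, 1), (17, 26), (23, 21)])
v24: WRITE a=17  (a history now [(2, 17), (3, 27), (7, 32), (8, 6), (12, 16), (13, 15), (16, 12), (18, 1), (19, 29), (20, 7), (21, 18), (22, 4), (24, 17)])
v25: WRITE a=25  (a history now [(2, 17), (3, 27), (7, 32), (8, 6), (12, 16), (13, 15), (16, 12), (18, 1), (19, 29), (20, 7), (21, 18), (22, 4), (24, 17), (25, 25)])
v26: WRITE b=30  (b history now [(1, 2), (4, 23), (5, 28), (6, 22), (9, 29), (10, 21), (11, 18), (14, 4), (15, 1), (17, 26), (23, 21), (26, 30)])
Read results in order: ['2', '27', 'NONE', '27', '27', '27', '22', '27', '6', '17', 'NONE', '6']
NONE count = 2

Answer: 2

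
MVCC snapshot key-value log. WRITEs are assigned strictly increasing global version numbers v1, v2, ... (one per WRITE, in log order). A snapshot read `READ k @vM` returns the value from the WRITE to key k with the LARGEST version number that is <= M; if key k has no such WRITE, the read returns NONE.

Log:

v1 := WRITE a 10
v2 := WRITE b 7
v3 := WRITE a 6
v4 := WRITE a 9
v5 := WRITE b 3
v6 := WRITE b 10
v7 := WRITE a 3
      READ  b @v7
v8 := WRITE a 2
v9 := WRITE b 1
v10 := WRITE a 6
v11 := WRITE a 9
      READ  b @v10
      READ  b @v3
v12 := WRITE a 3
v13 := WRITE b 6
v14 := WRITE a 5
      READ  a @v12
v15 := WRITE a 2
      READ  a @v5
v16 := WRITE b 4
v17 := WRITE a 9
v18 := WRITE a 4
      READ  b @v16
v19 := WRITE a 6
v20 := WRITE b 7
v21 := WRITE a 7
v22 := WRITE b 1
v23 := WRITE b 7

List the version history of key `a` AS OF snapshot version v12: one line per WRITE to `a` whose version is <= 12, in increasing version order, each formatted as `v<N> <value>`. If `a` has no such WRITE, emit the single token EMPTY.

Scan writes for key=a with version <= 12:
  v1 WRITE a 10 -> keep
  v2 WRITE b 7 -> skip
  v3 WRITE a 6 -> keep
  v4 WRITE a 9 -> keep
  v5 WRITE b 3 -> skip
  v6 WRITE b 10 -> skip
  v7 WRITE a 3 -> keep
  v8 WRITE a 2 -> keep
  v9 WRITE b 1 -> skip
  v10 WRITE a 6 -> keep
  v11 WRITE a 9 -> keep
  v12 WRITE a 3 -> keep
  v13 WRITE b 6 -> skip
  v14 WRITE a 5 -> drop (> snap)
  v15 WRITE a 2 -> drop (> snap)
  v16 WRITE b 4 -> skip
  v17 WRITE a 9 -> drop (> snap)
  v18 WRITE a 4 -> drop (> snap)
  v19 WRITE a 6 -> drop (> snap)
  v20 WRITE b 7 -> skip
  v21 WRITE a 7 -> drop (> snap)
  v22 WRITE b 1 -> skip
  v23 WRITE b 7 -> skip
Collected: [(1, 10), (3, 6), (4, 9), (7, 3), (8, 2), (10, 6), (11, 9), (12, 3)]

Answer: v1 10
v3 6
v4 9
v7 3
v8 2
v10 6
v11 9
v12 3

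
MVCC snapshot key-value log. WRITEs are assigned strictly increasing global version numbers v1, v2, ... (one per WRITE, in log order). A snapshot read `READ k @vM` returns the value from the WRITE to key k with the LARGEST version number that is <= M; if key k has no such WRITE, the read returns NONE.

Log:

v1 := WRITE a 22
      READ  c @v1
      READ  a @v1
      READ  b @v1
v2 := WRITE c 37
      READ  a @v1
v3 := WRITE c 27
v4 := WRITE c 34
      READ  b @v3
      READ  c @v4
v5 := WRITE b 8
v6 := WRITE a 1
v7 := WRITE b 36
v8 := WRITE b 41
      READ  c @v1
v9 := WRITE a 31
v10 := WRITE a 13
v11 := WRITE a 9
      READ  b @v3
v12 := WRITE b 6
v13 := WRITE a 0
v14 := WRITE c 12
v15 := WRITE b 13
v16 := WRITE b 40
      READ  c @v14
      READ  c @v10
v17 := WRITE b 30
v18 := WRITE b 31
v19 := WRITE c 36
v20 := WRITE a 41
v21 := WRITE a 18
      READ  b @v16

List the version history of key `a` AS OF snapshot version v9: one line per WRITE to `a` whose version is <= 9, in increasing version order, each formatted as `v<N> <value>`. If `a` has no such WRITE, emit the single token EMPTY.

Answer: v1 22
v6 1
v9 31

Derivation:
Scan writes for key=a with version <= 9:
  v1 WRITE a 22 -> keep
  v2 WRITE c 37 -> skip
  v3 WRITE c 27 -> skip
  v4 WRITE c 34 -> skip
  v5 WRITE b 8 -> skip
  v6 WRITE a 1 -> keep
  v7 WRITE b 36 -> skip
  v8 WRITE b 41 -> skip
  v9 WRITE a 31 -> keep
  v10 WRITE a 13 -> drop (> snap)
  v11 WRITE a 9 -> drop (> snap)
  v12 WRITE b 6 -> skip
  v13 WRITE a 0 -> drop (> snap)
  v14 WRITE c 12 -> skip
  v15 WRITE b 13 -> skip
  v16 WRITE b 40 -> skip
  v17 WRITE b 30 -> skip
  v18 WRITE b 31 -> skip
  v19 WRITE c 36 -> skip
  v20 WRITE a 41 -> drop (> snap)
  v21 WRITE a 18 -> drop (> snap)
Collected: [(1, 22), (6, 1), (9, 31)]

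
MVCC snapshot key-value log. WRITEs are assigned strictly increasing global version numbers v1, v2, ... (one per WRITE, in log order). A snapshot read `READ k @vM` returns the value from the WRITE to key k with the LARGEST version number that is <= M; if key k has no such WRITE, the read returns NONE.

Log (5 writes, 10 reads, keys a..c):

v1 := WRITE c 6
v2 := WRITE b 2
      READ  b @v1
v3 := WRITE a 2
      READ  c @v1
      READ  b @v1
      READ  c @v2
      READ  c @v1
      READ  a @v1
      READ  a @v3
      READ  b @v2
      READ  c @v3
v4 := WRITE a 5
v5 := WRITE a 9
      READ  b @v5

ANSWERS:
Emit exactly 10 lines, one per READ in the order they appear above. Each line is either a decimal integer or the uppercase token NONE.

Answer: NONE
6
NONE
6
6
NONE
2
2
6
2

Derivation:
v1: WRITE c=6  (c history now [(1, 6)])
v2: WRITE b=2  (b history now [(2, 2)])
READ b @v1: history=[(2, 2)] -> no version <= 1 -> NONE
v3: WRITE a=2  (a history now [(3, 2)])
READ c @v1: history=[(1, 6)] -> pick v1 -> 6
READ b @v1: history=[(2, 2)] -> no version <= 1 -> NONE
READ c @v2: history=[(1, 6)] -> pick v1 -> 6
READ c @v1: history=[(1, 6)] -> pick v1 -> 6
READ a @v1: history=[(3, 2)] -> no version <= 1 -> NONE
READ a @v3: history=[(3, 2)] -> pick v3 -> 2
READ b @v2: history=[(2, 2)] -> pick v2 -> 2
READ c @v3: history=[(1, 6)] -> pick v1 -> 6
v4: WRITE a=5  (a history now [(3, 2), (4, 5)])
v5: WRITE a=9  (a history now [(3, 2), (4, 5), (5, 9)])
READ b @v5: history=[(2, 2)] -> pick v2 -> 2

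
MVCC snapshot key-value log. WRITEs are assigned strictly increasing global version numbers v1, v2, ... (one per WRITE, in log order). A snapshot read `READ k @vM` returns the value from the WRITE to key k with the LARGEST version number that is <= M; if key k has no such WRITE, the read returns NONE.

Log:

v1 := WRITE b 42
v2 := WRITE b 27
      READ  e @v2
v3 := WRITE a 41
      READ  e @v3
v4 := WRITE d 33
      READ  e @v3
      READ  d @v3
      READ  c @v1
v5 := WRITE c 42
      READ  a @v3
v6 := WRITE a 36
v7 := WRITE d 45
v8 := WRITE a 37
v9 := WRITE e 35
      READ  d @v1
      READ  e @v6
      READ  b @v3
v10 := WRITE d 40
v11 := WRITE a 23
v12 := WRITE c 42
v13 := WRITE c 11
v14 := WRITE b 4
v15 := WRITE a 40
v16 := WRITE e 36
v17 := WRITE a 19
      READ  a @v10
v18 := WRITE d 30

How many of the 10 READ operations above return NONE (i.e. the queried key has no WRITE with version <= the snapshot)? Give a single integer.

Answer: 7

Derivation:
v1: WRITE b=42  (b history now [(1, 42)])
v2: WRITE b=27  (b history now [(1, 42), (2, 27)])
READ e @v2: history=[] -> no version <= 2 -> NONE
v3: WRITE a=41  (a history now [(3, 41)])
READ e @v3: history=[] -> no version <= 3 -> NONE
v4: WRITE d=33  (d history now [(4, 33)])
READ e @v3: history=[] -> no version <= 3 -> NONE
READ d @v3: history=[(4, 33)] -> no version <= 3 -> NONE
READ c @v1: history=[] -> no version <= 1 -> NONE
v5: WRITE c=42  (c history now [(5, 42)])
READ a @v3: history=[(3, 41)] -> pick v3 -> 41
v6: WRITE a=36  (a history now [(3, 41), (6, 36)])
v7: WRITE d=45  (d history now [(4, 33), (7, 45)])
v8: WRITE a=37  (a history now [(3, 41), (6, 36), (8, 37)])
v9: WRITE e=35  (e history now [(9, 35)])
READ d @v1: history=[(4, 33), (7, 45)] -> no version <= 1 -> NONE
READ e @v6: history=[(9, 35)] -> no version <= 6 -> NONE
READ b @v3: history=[(1, 42), (2, 27)] -> pick v2 -> 27
v10: WRITE d=40  (d history now [(4, 33), (7, 45), (10, 40)])
v11: WRITE a=23  (a history now [(3, 41), (6, 36), (8, 37), (11, 23)])
v12: WRITE c=42  (c history now [(5, 42), (12, 42)])
v13: WRITE c=11  (c history now [(5, 42), (12, 42), (13, 11)])
v14: WRITE b=4  (b history now [(1, 42), (2, 27), (14, 4)])
v15: WRITE a=40  (a history now [(3, 41), (6, 36), (8, 37), (11, 23), (15, 40)])
v16: WRITE e=36  (e history now [(9, 35), (16, 36)])
v17: WRITE a=19  (a history now [(3, 41), (6, 36), (8, 37), (11, 23), (15, 40), (17, 19)])
READ a @v10: history=[(3, 41), (6, 36), (8, 37), (11, 23), (15, 40), (17, 19)] -> pick v8 -> 37
v18: WRITE d=30  (d history now [(4, 33), (7, 45), (10, 40), (18, 30)])
Read results in order: ['NONE', 'NONE', 'NONE', 'NONE', 'NONE', '41', 'NONE', 'NONE', '27', '37']
NONE count = 7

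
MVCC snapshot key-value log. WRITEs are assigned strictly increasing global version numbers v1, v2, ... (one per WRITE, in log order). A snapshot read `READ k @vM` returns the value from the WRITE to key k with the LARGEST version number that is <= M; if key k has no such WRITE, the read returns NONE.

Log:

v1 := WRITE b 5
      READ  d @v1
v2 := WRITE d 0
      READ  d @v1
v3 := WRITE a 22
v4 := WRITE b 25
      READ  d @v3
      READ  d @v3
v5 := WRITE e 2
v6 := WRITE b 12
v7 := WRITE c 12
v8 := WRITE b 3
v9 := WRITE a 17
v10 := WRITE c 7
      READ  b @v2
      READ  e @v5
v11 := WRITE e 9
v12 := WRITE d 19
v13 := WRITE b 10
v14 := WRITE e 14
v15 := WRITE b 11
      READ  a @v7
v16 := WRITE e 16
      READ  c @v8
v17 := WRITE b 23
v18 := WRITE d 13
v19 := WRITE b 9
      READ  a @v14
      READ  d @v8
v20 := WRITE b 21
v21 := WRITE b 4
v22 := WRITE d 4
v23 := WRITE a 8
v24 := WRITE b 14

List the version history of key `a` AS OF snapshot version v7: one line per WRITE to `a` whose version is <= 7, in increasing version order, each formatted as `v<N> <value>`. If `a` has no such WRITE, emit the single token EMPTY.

Scan writes for key=a with version <= 7:
  v1 WRITE b 5 -> skip
  v2 WRITE d 0 -> skip
  v3 WRITE a 22 -> keep
  v4 WRITE b 25 -> skip
  v5 WRITE e 2 -> skip
  v6 WRITE b 12 -> skip
  v7 WRITE c 12 -> skip
  v8 WRITE b 3 -> skip
  v9 WRITE a 17 -> drop (> snap)
  v10 WRITE c 7 -> skip
  v11 WRITE e 9 -> skip
  v12 WRITE d 19 -> skip
  v13 WRITE b 10 -> skip
  v14 WRITE e 14 -> skip
  v15 WRITE b 11 -> skip
  v16 WRITE e 16 -> skip
  v17 WRITE b 23 -> skip
  v18 WRITE d 13 -> skip
  v19 WRITE b 9 -> skip
  v20 WRITE b 21 -> skip
  v21 WRITE b 4 -> skip
  v22 WRITE d 4 -> skip
  v23 WRITE a 8 -> drop (> snap)
  v24 WRITE b 14 -> skip
Collected: [(3, 22)]

Answer: v3 22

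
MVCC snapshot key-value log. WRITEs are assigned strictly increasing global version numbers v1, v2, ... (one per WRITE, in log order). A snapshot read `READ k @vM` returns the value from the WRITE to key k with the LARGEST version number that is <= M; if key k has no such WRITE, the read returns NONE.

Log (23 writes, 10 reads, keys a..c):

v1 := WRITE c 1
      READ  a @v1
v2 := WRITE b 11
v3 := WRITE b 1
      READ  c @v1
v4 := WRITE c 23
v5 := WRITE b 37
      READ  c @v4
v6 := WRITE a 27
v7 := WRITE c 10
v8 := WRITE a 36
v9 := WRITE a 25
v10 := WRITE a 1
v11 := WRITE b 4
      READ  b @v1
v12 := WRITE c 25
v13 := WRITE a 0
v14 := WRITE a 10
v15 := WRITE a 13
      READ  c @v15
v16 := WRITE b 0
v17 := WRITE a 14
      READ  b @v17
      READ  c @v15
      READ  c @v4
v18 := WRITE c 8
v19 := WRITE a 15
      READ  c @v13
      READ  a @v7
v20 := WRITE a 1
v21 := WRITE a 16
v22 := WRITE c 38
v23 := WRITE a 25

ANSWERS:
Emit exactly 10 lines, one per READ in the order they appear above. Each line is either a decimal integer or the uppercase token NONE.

v1: WRITE c=1  (c history now [(1, 1)])
READ a @v1: history=[] -> no version <= 1 -> NONE
v2: WRITE b=11  (b history now [(2, 11)])
v3: WRITE b=1  (b history now [(2, 11), (3, 1)])
READ c @v1: history=[(1, 1)] -> pick v1 -> 1
v4: WRITE c=23  (c history now [(1, 1), (4, 23)])
v5: WRITE b=37  (b history now [(2, 11), (3, 1), (5, 37)])
READ c @v4: history=[(1, 1), (4, 23)] -> pick v4 -> 23
v6: WRITE a=27  (a history now [(6, 27)])
v7: WRITE c=10  (c history now [(1, 1), (4, 23), (7, 10)])
v8: WRITE a=36  (a history now [(6, 27), (8, 36)])
v9: WRITE a=25  (a history now [(6, 27), (8, 36), (9, 25)])
v10: WRITE a=1  (a history now [(6, 27), (8, 36), (9, 25), (10, 1)])
v11: WRITE b=4  (b history now [(2, 11), (3, 1), (5, 37), (11, 4)])
READ b @v1: history=[(2, 11), (3, 1), (5, 37), (11, 4)] -> no version <= 1 -> NONE
v12: WRITE c=25  (c history now [(1, 1), (4, 23), (7, 10), (12, 25)])
v13: WRITE a=0  (a history now [(6, 27), (8, 36), (9, 25), (10, 1), (13, 0)])
v14: WRITE a=10  (a history now [(6, 27), (8, 36), (9, 25), (10, 1), (13, 0), (14, 10)])
v15: WRITE a=13  (a history now [(6, 27), (8, 36), (9, 25), (10, 1), (13, 0), (14, 10), (15, 13)])
READ c @v15: history=[(1, 1), (4, 23), (7, 10), (12, 25)] -> pick v12 -> 25
v16: WRITE b=0  (b history now [(2, 11), (3, 1), (5, 37), (11, 4), (16, 0)])
v17: WRITE a=14  (a history now [(6, 27), (8, 36), (9, 25), (10, 1), (13, 0), (14, 10), (15, 13), (17, 14)])
READ b @v17: history=[(2, 11), (3, 1), (5, 37), (11, 4), (16, 0)] -> pick v16 -> 0
READ c @v15: history=[(1, 1), (4, 23), (7, 10), (12, 25)] -> pick v12 -> 25
READ c @v4: history=[(1, 1), (4, 23), (7, 10), (12, 25)] -> pick v4 -> 23
v18: WRITE c=8  (c history now [(1, 1), (4, 23), (7, 10), (12, 25), (18, 8)])
v19: WRITE a=15  (a history now [(6, 27), (8, 36), (9, 25), (10, 1), (13, 0), (14, 10), (15, 13), (17, 14), (19, 15)])
READ c @v13: history=[(1, 1), (4, 23), (7, 10), (12, 25), (18, 8)] -> pick v12 -> 25
READ a @v7: history=[(6, 27), (8, 36), (9, 25), (10, 1), (13, 0), (14, 10), (15, 13), (17, 14), (19, 15)] -> pick v6 -> 27
v20: WRITE a=1  (a history now [(6, 27), (8, 36), (9, 25), (10, 1), (13, 0), (14, 10), (15, 13), (17, 14), (19, 15), (20, 1)])
v21: WRITE a=16  (a history now [(6, 27), (8, 36), (9, 25), (10, 1), (13, 0), (14, 10), (15, 13), (17, 14), (19, 15), (20, 1), (21, 16)])
v22: WRITE c=38  (c history now [(1, 1), (4, 23), (7, 10), (12, 25), (18, 8), (22, 38)])
v23: WRITE a=25  (a history now [(6, 27), (8, 36), (9, 25), (10, 1), (13, 0), (14, 10), (15, 13), (17, 14), (19, 15), (20, 1), (21, 16), (23, 25)])

Answer: NONE
1
23
NONE
25
0
25
23
25
27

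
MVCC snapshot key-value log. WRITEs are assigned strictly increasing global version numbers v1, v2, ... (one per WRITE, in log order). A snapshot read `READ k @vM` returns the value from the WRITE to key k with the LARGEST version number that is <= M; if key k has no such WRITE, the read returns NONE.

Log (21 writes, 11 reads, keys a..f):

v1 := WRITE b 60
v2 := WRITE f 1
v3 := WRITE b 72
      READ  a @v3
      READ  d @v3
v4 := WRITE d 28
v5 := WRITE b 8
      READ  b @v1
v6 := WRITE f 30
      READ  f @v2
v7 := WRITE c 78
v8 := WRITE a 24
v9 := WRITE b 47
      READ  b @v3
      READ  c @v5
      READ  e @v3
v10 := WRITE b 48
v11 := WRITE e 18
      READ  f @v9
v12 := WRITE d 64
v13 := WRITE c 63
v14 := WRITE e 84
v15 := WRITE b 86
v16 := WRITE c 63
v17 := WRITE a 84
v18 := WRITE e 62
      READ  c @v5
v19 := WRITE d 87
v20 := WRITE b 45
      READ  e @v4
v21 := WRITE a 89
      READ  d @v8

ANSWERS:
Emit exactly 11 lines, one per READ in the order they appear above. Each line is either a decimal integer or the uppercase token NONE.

Answer: NONE
NONE
60
1
72
NONE
NONE
30
NONE
NONE
28

Derivation:
v1: WRITE b=60  (b history now [(1, 60)])
v2: WRITE f=1  (f history now [(2, 1)])
v3: WRITE b=72  (b history now [(1, 60), (3, 72)])
READ a @v3: history=[] -> no version <= 3 -> NONE
READ d @v3: history=[] -> no version <= 3 -> NONE
v4: WRITE d=28  (d history now [(4, 28)])
v5: WRITE b=8  (b history now [(1, 60), (3, 72), (5, 8)])
READ b @v1: history=[(1, 60), (3, 72), (5, 8)] -> pick v1 -> 60
v6: WRITE f=30  (f history now [(2, 1), (6, 30)])
READ f @v2: history=[(2, 1), (6, 30)] -> pick v2 -> 1
v7: WRITE c=78  (c history now [(7, 78)])
v8: WRITE a=24  (a history now [(8, 24)])
v9: WRITE b=47  (b history now [(1, 60), (3, 72), (5, 8), (9, 47)])
READ b @v3: history=[(1, 60), (3, 72), (5, 8), (9, 47)] -> pick v3 -> 72
READ c @v5: history=[(7, 78)] -> no version <= 5 -> NONE
READ e @v3: history=[] -> no version <= 3 -> NONE
v10: WRITE b=48  (b history now [(1, 60), (3, 72), (5, 8), (9, 47), (10, 48)])
v11: WRITE e=18  (e history now [(11, 18)])
READ f @v9: history=[(2, 1), (6, 30)] -> pick v6 -> 30
v12: WRITE d=64  (d history now [(4, 28), (12, 64)])
v13: WRITE c=63  (c history now [(7, 78), (13, 63)])
v14: WRITE e=84  (e history now [(11, 18), (14, 84)])
v15: WRITE b=86  (b history now [(1, 60), (3, 72), (5, 8), (9, 47), (10, 48), (15, 86)])
v16: WRITE c=63  (c history now [(7, 78), (13, 63), (16, 63)])
v17: WRITE a=84  (a history now [(8, 24), (17, 84)])
v18: WRITE e=62  (e history now [(11, 18), (14, 84), (18, 62)])
READ c @v5: history=[(7, 78), (13, 63), (16, 63)] -> no version <= 5 -> NONE
v19: WRITE d=87  (d history now [(4, 28), (12, 64), (19, 87)])
v20: WRITE b=45  (b history now [(1, 60), (3, 72), (5, 8), (9, 47), (10, 48), (15, 86), (20, 45)])
READ e @v4: history=[(11, 18), (14, 84), (18, 62)] -> no version <= 4 -> NONE
v21: WRITE a=89  (a history now [(8, 24), (17, 84), (21, 89)])
READ d @v8: history=[(4, 28), (12, 64), (19, 87)] -> pick v4 -> 28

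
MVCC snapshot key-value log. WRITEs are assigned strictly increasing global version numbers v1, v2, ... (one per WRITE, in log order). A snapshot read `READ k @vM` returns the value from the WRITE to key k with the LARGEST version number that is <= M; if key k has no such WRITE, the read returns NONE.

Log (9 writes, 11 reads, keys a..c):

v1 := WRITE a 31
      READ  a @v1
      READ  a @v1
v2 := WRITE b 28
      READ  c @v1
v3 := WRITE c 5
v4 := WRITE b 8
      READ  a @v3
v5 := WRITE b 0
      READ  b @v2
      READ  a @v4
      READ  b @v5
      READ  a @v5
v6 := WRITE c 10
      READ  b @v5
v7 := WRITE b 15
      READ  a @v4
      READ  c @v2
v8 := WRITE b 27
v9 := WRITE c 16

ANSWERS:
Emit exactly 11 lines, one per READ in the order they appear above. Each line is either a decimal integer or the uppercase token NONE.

Answer: 31
31
NONE
31
28
31
0
31
0
31
NONE

Derivation:
v1: WRITE a=31  (a history now [(1, 31)])
READ a @v1: history=[(1, 31)] -> pick v1 -> 31
READ a @v1: history=[(1, 31)] -> pick v1 -> 31
v2: WRITE b=28  (b history now [(2, 28)])
READ c @v1: history=[] -> no version <= 1 -> NONE
v3: WRITE c=5  (c history now [(3, 5)])
v4: WRITE b=8  (b history now [(2, 28), (4, 8)])
READ a @v3: history=[(1, 31)] -> pick v1 -> 31
v5: WRITE b=0  (b history now [(2, 28), (4, 8), (5, 0)])
READ b @v2: history=[(2, 28), (4, 8), (5, 0)] -> pick v2 -> 28
READ a @v4: history=[(1, 31)] -> pick v1 -> 31
READ b @v5: history=[(2, 28), (4, 8), (5, 0)] -> pick v5 -> 0
READ a @v5: history=[(1, 31)] -> pick v1 -> 31
v6: WRITE c=10  (c history now [(3, 5), (6, 10)])
READ b @v5: history=[(2, 28), (4, 8), (5, 0)] -> pick v5 -> 0
v7: WRITE b=15  (b history now [(2, 28), (4, 8), (5, 0), (7, 15)])
READ a @v4: history=[(1, 31)] -> pick v1 -> 31
READ c @v2: history=[(3, 5), (6, 10)] -> no version <= 2 -> NONE
v8: WRITE b=27  (b history now [(2, 28), (4, 8), (5, 0), (7, 15), (8, 27)])
v9: WRITE c=16  (c history now [(3, 5), (6, 10), (9, 16)])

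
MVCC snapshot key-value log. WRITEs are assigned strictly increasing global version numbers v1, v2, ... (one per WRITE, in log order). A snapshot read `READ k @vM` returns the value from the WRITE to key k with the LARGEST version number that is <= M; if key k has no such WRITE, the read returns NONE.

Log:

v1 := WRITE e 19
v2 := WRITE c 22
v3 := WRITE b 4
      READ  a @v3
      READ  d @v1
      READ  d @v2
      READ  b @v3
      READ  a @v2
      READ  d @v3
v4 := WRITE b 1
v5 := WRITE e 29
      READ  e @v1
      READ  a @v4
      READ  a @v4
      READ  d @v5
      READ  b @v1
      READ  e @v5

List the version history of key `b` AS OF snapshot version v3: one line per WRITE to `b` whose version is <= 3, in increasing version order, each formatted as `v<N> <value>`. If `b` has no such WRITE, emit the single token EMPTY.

Scan writes for key=b with version <= 3:
  v1 WRITE e 19 -> skip
  v2 WRITE c 22 -> skip
  v3 WRITE b 4 -> keep
  v4 WRITE b 1 -> drop (> snap)
  v5 WRITE e 29 -> skip
Collected: [(3, 4)]

Answer: v3 4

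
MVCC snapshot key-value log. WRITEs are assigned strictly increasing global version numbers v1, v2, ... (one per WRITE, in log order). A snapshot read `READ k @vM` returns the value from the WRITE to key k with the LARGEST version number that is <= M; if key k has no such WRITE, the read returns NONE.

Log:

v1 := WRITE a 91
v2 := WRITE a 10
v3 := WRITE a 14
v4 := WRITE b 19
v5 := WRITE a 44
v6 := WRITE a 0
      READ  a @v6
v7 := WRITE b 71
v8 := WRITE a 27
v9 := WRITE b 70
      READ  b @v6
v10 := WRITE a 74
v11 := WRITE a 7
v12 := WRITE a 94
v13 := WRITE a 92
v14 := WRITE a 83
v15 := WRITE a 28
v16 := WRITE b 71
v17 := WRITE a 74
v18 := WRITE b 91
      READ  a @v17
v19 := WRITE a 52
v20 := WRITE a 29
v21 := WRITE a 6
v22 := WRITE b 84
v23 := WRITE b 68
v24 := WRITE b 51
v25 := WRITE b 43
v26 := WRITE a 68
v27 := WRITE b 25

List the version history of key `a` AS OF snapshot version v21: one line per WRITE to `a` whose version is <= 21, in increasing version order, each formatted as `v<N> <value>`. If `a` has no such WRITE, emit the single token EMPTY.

Answer: v1 91
v2 10
v3 14
v5 44
v6 0
v8 27
v10 74
v11 7
v12 94
v13 92
v14 83
v15 28
v17 74
v19 52
v20 29
v21 6

Derivation:
Scan writes for key=a with version <= 21:
  v1 WRITE a 91 -> keep
  v2 WRITE a 10 -> keep
  v3 WRITE a 14 -> keep
  v4 WRITE b 19 -> skip
  v5 WRITE a 44 -> keep
  v6 WRITE a 0 -> keep
  v7 WRITE b 71 -> skip
  v8 WRITE a 27 -> keep
  v9 WRITE b 70 -> skip
  v10 WRITE a 74 -> keep
  v11 WRITE a 7 -> keep
  v12 WRITE a 94 -> keep
  v13 WRITE a 92 -> keep
  v14 WRITE a 83 -> keep
  v15 WRITE a 28 -> keep
  v16 WRITE b 71 -> skip
  v17 WRITE a 74 -> keep
  v18 WRITE b 91 -> skip
  v19 WRITE a 52 -> keep
  v20 WRITE a 29 -> keep
  v21 WRITE a 6 -> keep
  v22 WRITE b 84 -> skip
  v23 WRITE b 68 -> skip
  v24 WRITE b 51 -> skip
  v25 WRITE b 43 -> skip
  v26 WRITE a 68 -> drop (> snap)
  v27 WRITE b 25 -> skip
Collected: [(1, 91), (2, 10), (3, 14), (5, 44), (6, 0), (8, 27), (10, 74), (11, 7), (12, 94), (13, 92), (14, 83), (15, 28), (17, 74), (19, 52), (20, 29), (21, 6)]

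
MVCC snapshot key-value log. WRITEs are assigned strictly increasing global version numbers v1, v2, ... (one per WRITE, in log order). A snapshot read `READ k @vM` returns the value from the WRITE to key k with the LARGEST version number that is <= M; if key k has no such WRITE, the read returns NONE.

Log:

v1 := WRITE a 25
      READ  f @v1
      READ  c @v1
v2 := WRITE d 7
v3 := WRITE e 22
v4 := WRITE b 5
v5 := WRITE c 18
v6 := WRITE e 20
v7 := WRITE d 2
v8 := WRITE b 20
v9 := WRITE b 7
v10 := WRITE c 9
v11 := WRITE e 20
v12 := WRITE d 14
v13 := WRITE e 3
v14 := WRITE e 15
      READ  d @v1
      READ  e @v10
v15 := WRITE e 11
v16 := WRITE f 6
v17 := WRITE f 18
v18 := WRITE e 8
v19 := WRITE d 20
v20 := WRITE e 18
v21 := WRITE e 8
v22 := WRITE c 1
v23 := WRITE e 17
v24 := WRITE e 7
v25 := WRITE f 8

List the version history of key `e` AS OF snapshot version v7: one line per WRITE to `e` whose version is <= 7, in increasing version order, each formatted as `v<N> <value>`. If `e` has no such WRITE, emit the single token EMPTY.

Answer: v3 22
v6 20

Derivation:
Scan writes for key=e with version <= 7:
  v1 WRITE a 25 -> skip
  v2 WRITE d 7 -> skip
  v3 WRITE e 22 -> keep
  v4 WRITE b 5 -> skip
  v5 WRITE c 18 -> skip
  v6 WRITE e 20 -> keep
  v7 WRITE d 2 -> skip
  v8 WRITE b 20 -> skip
  v9 WRITE b 7 -> skip
  v10 WRITE c 9 -> skip
  v11 WRITE e 20 -> drop (> snap)
  v12 WRITE d 14 -> skip
  v13 WRITE e 3 -> drop (> snap)
  v14 WRITE e 15 -> drop (> snap)
  v15 WRITE e 11 -> drop (> snap)
  v16 WRITE f 6 -> skip
  v17 WRITE f 18 -> skip
  v18 WRITE e 8 -> drop (> snap)
  v19 WRITE d 20 -> skip
  v20 WRITE e 18 -> drop (> snap)
  v21 WRITE e 8 -> drop (> snap)
  v22 WRITE c 1 -> skip
  v23 WRITE e 17 -> drop (> snap)
  v24 WRITE e 7 -> drop (> snap)
  v25 WRITE f 8 -> skip
Collected: [(3, 22), (6, 20)]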